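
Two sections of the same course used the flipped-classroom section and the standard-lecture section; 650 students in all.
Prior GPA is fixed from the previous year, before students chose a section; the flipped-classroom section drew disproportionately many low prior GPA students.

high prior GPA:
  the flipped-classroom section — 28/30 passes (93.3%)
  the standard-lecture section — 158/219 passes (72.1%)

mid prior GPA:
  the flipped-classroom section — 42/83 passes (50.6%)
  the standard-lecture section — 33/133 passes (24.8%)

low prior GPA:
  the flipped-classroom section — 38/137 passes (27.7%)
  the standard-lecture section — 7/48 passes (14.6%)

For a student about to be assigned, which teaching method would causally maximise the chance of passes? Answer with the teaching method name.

The stratified and pooled comparisons disagree (the flipped-classroom section wins within each prior GPA band; the standard-lecture section wins overall), so the answer turns on the causal role of prior GPA band.
Here prior GPA band is a common cause — it drives both which teaching method a case falls under and the outcome. The crude comparison mixes populations; the stratum-specific rates are the causally relevant ones.
Within each level — high prior GPA: 93.3% vs 72.1%; mid prior GPA: 50.6% vs 24.8%; low prior GPA: 27.7% vs 14.6% — the flipped-classroom section is higher every time.

the flipped-classroom section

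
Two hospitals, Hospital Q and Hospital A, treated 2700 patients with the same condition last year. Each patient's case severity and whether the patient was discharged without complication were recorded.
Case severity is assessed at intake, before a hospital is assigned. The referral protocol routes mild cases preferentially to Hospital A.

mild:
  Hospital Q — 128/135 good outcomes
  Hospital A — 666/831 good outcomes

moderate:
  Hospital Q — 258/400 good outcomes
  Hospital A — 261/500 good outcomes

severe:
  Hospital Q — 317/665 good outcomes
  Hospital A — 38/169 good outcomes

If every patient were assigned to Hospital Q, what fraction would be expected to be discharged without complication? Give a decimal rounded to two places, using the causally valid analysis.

0.70

The case severity-specific comparison favours Hospital Q throughout, but the pooled figures favour Hospital A. The question is whether to condition on case severity.
The imbalance in case severity arose from how patients were allocated, not from anything the hospital did; and case severity independently affects the outcome. The pooled gap is confounded — condition on case severity.
Standardising Hospital Q to the population case severity mix: 0.358·128/135 + 0.333·258/400 + 0.309·317/665 = 0.701.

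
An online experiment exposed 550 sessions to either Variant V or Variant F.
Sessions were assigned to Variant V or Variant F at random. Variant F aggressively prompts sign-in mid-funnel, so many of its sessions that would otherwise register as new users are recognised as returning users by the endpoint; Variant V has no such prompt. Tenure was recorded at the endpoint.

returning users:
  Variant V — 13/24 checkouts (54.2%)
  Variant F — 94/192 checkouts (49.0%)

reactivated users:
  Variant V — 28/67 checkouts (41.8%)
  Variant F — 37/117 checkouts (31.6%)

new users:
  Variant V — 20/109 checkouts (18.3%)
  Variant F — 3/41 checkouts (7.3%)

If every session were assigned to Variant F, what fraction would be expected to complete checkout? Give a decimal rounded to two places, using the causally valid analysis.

0.38

The user tenure-specific comparison favours Variant V throughout, but the pooled figures favour Variant F. The question is whether to condition on user tenure.
User tenure here is a post-treatment variable shaped by the variant; conditioning on it would introduce bias rather than remove it. The overall comparison is the causal one.
So P(outcome | do(Variant F)) is just the pooled rate for Variant F: 134/350 = 0.383.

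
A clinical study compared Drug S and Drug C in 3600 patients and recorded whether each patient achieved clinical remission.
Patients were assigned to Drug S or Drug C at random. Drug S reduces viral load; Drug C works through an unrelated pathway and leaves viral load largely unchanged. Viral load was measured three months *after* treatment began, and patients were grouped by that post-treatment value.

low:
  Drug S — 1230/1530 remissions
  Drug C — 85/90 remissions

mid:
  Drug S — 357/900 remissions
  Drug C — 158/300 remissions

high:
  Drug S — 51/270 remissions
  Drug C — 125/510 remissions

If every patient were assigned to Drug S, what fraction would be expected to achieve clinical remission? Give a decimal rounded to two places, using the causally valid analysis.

Stratifying would compare drugs among patients the drugs themselves sorted into viral load groups — a form of selection on an intermediate. The unconditioned pooled rates give the total causal effect.
So P(outcome | do(Drug S)) is just the pooled rate for Drug S: 1638/2700 = 0.607.

0.61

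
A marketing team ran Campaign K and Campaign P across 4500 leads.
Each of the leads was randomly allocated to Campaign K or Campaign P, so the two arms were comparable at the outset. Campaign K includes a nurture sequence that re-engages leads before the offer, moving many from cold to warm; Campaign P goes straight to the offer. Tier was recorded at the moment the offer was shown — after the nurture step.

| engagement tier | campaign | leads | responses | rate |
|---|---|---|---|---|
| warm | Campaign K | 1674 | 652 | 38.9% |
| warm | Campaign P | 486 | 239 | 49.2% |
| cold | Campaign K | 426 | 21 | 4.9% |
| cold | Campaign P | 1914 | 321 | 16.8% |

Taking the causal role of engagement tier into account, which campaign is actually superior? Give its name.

The engagement tier-specific comparison favours Campaign P throughout, but the pooled figures favour Campaign K. The question is whether to condition on engagement tier.
Engagement tier here is a post-treatment variable shaped by the campaign; conditioning on it would introduce bias rather than remove it. The overall comparison is the causal one.
Pooled: Campaign K 32.0% vs Campaign P 23.3%; Campaign K is higher overall.

Campaign K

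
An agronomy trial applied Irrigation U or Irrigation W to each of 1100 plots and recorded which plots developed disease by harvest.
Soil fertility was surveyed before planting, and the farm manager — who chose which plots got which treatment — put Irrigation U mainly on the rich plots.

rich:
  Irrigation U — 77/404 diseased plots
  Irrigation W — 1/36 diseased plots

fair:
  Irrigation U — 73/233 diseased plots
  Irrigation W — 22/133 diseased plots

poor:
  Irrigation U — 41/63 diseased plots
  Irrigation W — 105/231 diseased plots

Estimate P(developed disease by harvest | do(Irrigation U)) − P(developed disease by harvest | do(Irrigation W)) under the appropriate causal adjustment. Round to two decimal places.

The soil fertility-specific comparison favours Irrigation W throughout, but the pooled figures favour Irrigation U. The question is whether to condition on soil fertility.
Here soil fertility is a common cause — it drives both which irrigation a case falls under and the outcome. The crude comparison mixes populations; the stratum-specific rates are the causally relevant ones.
Adjusting over the population distribution of soil fertility: 0.400·(0.191−0.028) + 0.333·(0.313−0.165) + 0.267·(0.651−0.455) = +0.167.

+0.17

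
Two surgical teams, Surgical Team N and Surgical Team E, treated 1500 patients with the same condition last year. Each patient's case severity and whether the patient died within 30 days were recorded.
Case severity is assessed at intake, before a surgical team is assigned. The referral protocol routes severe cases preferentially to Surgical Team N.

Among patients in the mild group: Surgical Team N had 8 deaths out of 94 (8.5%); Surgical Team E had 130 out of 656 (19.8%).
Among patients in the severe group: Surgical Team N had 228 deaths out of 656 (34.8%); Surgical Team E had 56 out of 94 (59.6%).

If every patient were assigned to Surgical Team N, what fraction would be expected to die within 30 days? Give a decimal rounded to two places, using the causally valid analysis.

Case severity satisfies the back-door criterion: it is not a descendant of the surgical team, and it blocks the spurious path from surgical team to outcome. Adjusting for it (i.e., using the within-case severity rates) gives the causal effect.
Standardising Surgical Team N to the population case severity mix: 0.500·8/94 + 0.500·228/656 = 0.216.

0.22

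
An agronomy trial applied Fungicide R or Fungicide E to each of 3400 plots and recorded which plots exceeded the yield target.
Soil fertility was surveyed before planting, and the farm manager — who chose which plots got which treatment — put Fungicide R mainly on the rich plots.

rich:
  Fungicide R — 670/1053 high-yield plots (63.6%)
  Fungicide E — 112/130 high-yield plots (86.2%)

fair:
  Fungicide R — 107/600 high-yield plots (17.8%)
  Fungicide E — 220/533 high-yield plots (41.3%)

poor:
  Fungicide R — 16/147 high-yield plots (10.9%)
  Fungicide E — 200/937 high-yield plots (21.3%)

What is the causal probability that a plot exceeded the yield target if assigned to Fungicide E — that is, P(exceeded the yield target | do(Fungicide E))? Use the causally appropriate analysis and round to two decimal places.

Soil fertility satisfies the back-door criterion: it is not a descendant of the fungicide, and it blocks the spurious path from fungicide to outcome. Adjusting for it (i.e., using the within-soil fertility rates) gives the causal effect.
Standardising Fungicide E to the population soil fertility mix: 0.348·112/130 + 0.333·220/533 + 0.319·200/937 = 0.505.

0.51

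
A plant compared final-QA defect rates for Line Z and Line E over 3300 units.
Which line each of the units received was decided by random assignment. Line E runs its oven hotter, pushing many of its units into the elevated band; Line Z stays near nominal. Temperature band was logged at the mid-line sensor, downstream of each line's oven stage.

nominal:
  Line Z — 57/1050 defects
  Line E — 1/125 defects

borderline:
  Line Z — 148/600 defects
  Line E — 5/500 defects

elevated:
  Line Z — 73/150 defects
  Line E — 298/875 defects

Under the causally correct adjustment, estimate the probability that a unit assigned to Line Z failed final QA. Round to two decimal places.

Stratifying would compare lines among units the lines themselves sorted into in-process temperature band groups — a form of selection on an intermediate. The unconditioned pooled rates give the total causal effect.
So P(outcome | do(Line Z)) is just the pooled rate for Line Z: 278/1800 = 0.154.

0.15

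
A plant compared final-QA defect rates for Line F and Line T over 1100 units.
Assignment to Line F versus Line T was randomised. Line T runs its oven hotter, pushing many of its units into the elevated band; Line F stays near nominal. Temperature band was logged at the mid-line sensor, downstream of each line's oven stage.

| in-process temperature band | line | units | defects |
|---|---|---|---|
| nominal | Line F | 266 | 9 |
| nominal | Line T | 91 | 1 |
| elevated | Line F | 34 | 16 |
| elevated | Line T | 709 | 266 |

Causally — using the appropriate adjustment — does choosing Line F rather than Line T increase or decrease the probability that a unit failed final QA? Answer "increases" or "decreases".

decreases

In-process temperature band is downstream of the line. One should not condition on a consequence of treatment, so the overall rates are the right comparison.
Pooled: Line F 8.3% vs Line T 33.4%; Line F is lower overall.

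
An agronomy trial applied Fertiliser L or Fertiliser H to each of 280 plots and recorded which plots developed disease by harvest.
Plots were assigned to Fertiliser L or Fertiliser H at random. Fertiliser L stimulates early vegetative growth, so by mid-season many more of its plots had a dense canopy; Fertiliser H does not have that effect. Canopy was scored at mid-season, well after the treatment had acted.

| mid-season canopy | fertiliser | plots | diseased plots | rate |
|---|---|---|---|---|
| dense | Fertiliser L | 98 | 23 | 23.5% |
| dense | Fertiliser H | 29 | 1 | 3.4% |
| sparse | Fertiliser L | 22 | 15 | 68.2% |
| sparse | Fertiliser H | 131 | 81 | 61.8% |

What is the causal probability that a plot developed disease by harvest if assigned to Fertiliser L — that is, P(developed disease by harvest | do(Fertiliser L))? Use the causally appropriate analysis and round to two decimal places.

Mid-season canopy is downstream of the fertiliser. One should not condition on a consequence of treatment, so the overall rates are the right comparison.
So P(outcome | do(Fertiliser L)) is just the pooled rate for Fertiliser L: 38/120 = 0.317.

0.32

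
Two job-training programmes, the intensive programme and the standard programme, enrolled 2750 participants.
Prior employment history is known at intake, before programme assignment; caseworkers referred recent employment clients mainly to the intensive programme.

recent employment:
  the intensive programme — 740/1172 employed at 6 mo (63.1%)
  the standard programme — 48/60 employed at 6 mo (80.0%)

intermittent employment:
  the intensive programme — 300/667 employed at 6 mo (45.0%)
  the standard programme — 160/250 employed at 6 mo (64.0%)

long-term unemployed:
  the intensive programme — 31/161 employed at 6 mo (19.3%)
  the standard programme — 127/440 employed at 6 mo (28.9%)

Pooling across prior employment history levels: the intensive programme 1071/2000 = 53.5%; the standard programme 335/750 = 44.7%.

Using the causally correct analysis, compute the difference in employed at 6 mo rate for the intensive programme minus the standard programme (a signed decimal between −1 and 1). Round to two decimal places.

-0.16

Within every prior employment history level the standard programme has the higher rate, yet pooled the intensive programme does — Simpson's reversal.
Since prior employment history is a pre-existing factor (not a product of the programme) and it affects the outcome on its own, it is a confounder. The stratified rates, not the pooled rate, identify the causal effect.
Adjusting over the population distribution of prior employment history: 0.448·(0.631−0.800) + 0.333·(0.450−0.640) + 0.219·(0.193−0.289) = -0.160.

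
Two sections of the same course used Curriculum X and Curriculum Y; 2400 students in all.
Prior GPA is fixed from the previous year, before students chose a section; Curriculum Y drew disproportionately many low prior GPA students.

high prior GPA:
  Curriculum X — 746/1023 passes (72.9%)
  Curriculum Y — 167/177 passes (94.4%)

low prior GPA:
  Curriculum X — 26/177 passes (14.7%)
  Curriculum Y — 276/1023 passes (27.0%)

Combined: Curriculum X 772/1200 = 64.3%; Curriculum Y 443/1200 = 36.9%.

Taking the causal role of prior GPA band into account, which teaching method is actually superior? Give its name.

The prior GPA band-specific comparison favours Curriculum Y throughout, but the pooled figures favour Curriculum X. The question is whether to condition on prior GPA band.
Nothing the teaching method does changes prior GPA band; the imbalance is an allocation artefact. With prior GPA band also predicting the outcome, the pooled figure is confounded, and the within-stratum comparison is the causal one.
Within each level — high prior GPA: 72.9% vs 94.4%; low prior GPA: 14.7% vs 27.0% — Curriculum Y is higher every time.

Curriculum Y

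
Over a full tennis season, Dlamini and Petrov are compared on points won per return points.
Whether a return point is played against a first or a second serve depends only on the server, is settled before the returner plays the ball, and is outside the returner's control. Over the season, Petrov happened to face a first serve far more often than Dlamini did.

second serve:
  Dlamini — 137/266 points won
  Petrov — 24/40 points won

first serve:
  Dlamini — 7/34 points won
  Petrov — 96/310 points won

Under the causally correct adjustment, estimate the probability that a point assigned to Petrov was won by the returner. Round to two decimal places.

Serve type satisfies the back-door criterion: it is not a descendant of the player, and it blocks the spurious path from player to outcome. Adjusting for it (i.e., using the within-serve type rates) gives the causal effect.
Standardising Petrov to the population serve type mix: 0.471·24/40 + 0.529·96/310 = 0.446.

0.45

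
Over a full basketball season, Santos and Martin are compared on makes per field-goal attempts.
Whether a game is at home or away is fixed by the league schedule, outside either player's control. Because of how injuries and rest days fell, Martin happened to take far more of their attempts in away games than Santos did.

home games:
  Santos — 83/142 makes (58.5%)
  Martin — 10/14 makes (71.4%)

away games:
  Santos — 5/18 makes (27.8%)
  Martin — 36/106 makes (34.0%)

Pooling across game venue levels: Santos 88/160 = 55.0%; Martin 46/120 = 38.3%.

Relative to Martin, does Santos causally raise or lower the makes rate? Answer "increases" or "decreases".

Within every game venue level Martin has the higher rate, yet pooled Santos does — Simpson's reversal.
Nothing the player does changes game venue; the imbalance is an allocation artefact. With game venue also predicting the outcome, the pooled figure is confounded, and the within-stratum comparison is the causal one.
Within each level — home games: 58.5% vs 71.4%; away games: 27.8% vs 34.0% — Martin is higher every time.

decreases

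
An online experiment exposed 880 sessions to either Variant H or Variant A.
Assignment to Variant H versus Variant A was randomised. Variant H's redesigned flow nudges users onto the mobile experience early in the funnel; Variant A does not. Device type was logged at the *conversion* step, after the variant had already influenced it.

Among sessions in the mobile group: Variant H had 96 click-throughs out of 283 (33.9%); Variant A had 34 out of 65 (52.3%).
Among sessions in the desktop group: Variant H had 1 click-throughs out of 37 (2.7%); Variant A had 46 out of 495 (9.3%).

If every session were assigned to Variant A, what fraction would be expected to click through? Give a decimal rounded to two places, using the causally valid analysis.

The device type-specific comparison favours Variant A throughout, but the pooled figures favour Variant H. The question is whether to condition on device type.
Device type is recorded after the variant and is itself shifted by it — it sits on the causal path from variant to outcome. Conditioning on a mediator would strip out part of the effect we want; the pooled comparison gives the total causal effect.
So P(outcome | do(Variant A)) is just the pooled rate for Variant A: 80/560 = 0.143.

0.14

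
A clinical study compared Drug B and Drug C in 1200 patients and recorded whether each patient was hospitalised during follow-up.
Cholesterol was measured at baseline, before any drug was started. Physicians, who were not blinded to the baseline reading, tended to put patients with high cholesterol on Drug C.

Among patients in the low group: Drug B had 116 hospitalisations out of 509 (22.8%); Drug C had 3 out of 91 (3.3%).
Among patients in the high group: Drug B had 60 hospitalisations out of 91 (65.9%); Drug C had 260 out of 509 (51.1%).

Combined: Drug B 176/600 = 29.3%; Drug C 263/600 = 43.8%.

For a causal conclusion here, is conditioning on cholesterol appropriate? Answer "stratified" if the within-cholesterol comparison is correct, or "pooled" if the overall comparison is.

Cholesterol differs across drugs for reasons unrelated to any effect of the drug itself, and it separately predicts the outcome — a classic confounder. We must compare within cholesterol levels.
Within each level — low: 22.8% vs 3.3%; high: 65.9% vs 51.1% — Drug C is lower every time.

stratified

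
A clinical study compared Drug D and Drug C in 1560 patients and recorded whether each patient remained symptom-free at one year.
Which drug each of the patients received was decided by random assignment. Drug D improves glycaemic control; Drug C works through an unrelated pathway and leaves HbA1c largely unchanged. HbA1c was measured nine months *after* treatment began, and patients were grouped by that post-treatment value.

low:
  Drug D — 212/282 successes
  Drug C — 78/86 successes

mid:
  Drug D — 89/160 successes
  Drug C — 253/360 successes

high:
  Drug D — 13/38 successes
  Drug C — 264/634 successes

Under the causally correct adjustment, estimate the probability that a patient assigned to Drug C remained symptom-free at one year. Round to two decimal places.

0.55

The stratified and pooled comparisons disagree (Drug C wins within each HbA1c; Drug D wins overall), so the answer turns on the causal role of HbA1c.
The distribution of HbA1c is itself part of what the drug does — it is an intermediate outcome. Holding it fixed would remove that part of the effect; the total effect is the pooled difference.
So P(outcome | do(Drug C)) is just the pooled rate for Drug C: 595/1080 = 0.551.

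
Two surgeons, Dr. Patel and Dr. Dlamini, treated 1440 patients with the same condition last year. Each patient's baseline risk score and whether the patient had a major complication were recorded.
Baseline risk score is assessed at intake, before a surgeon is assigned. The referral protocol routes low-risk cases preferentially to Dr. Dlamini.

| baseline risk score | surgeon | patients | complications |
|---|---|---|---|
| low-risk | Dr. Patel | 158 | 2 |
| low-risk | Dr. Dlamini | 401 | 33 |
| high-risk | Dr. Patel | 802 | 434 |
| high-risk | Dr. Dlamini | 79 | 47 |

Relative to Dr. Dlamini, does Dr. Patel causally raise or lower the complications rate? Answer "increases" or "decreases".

decreases

Nothing the surgeon does changes baseline risk score; the imbalance is an allocation artefact. With baseline risk score also predicting the outcome, the pooled figure is confounded, and the within-stratum comparison is the causal one.
Within each level — low-risk: 1.3% vs 8.2%; high-risk: 54.1% vs 59.5% — Dr. Patel is lower every time.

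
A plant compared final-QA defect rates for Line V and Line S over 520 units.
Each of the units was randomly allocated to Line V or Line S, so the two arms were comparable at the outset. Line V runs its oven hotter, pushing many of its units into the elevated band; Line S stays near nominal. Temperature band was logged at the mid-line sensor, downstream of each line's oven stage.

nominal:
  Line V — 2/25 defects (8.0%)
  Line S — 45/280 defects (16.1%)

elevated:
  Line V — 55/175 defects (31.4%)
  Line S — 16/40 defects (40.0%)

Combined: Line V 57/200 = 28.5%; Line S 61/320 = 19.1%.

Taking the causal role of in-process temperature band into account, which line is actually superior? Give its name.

Line S

Line V is lower inside every in-process temperature band stratum but Line S is lower in aggregate. Whether to stratify depends on how in-process temperature band relates to the line.
Stratifying would compare lines among units the lines themselves sorted into in-process temperature band groups — a form of selection on an intermediate. The unconditioned pooled rates give the total causal effect.
Pooled: Line V 28.5% vs Line S 19.1%; Line S is lower overall.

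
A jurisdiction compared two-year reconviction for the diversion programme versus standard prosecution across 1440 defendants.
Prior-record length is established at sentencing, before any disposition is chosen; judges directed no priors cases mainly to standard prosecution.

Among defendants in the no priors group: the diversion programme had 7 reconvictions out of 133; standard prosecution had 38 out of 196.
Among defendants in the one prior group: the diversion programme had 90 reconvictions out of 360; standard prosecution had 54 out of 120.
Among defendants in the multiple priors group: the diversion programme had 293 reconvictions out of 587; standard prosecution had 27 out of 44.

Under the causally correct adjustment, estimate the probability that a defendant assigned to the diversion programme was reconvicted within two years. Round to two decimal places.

The imbalance in prior-record length arose from how defendants were allocated, not from anything the disposition did; and prior-record length independently affects the outcome. The pooled gap is confounded — condition on prior-record length.
Standardising the diversion programme to the population prior-record length mix: 0.228·7/133 + 0.333·90/360 + 0.438·293/587 = 0.314.

0.31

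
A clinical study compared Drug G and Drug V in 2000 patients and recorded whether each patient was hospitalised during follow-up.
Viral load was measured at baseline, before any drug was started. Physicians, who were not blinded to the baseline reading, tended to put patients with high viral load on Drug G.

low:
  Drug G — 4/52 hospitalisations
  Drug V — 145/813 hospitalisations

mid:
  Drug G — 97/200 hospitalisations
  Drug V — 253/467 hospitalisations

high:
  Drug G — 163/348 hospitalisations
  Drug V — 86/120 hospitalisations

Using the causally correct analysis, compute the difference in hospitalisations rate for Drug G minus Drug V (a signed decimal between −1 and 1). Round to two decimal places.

-0.12

Viral load is set before the drug has any effect — it is not caused by the drug — and it independently drives the outcome. That makes it a confounder, so the causal comparison is within viral load levels.
Adjusting over the population distribution of viral load: 0.432·(0.077−0.178) + 0.334·(0.485−0.542) + 0.234·(0.468−0.717) = -0.121.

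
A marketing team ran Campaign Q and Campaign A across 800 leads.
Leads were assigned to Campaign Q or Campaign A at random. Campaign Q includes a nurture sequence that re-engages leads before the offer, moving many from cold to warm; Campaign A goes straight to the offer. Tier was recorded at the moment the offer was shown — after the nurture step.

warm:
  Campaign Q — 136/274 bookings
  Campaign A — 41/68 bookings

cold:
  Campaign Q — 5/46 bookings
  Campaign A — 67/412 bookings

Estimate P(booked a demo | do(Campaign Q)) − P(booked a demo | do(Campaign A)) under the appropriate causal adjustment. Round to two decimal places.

+0.22

Stratifying would compare campaigns among leads the campaigns themselves sorted into engagement tier groups — a form of selection on an intermediate. The unconditioned pooled rates give the total causal effect.
The causal difference is the pooled difference: 0.441 − 0.225 = +0.216.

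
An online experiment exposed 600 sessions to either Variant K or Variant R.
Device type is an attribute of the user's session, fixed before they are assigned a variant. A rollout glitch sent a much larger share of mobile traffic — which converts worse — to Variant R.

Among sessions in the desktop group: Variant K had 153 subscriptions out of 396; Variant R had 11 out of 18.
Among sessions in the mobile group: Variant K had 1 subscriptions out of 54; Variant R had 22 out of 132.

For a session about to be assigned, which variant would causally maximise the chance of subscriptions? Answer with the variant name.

Variant R

Device type satisfies the back-door criterion: it is not a descendant of the variant, and it blocks the spurious path from variant to outcome. Adjusting for it (i.e., using the within-device type rates) gives the causal effect.
Within each level — desktop: 38.6% vs 61.1%; mobile: 1.9% vs 16.7% — Variant R is higher every time.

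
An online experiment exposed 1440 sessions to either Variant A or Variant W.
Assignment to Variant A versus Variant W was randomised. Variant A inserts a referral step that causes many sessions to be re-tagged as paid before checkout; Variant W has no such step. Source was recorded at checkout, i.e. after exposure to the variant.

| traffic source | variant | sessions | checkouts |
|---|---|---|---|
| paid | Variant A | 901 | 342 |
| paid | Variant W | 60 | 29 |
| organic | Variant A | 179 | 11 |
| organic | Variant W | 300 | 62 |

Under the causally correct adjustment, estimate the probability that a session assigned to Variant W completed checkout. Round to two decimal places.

0.25

The traffic source-specific comparison favours Variant W throughout, but the pooled figures favour Variant A. The question is whether to condition on traffic source.
Traffic source lies on the pathway variant → traffic source → outcome, so adjusting for it blocks the indirect effect. For the total causal effect of variant, use the unadjusted pooled rates.
So P(outcome | do(Variant W)) is just the pooled rate for Variant W: 91/360 = 0.253.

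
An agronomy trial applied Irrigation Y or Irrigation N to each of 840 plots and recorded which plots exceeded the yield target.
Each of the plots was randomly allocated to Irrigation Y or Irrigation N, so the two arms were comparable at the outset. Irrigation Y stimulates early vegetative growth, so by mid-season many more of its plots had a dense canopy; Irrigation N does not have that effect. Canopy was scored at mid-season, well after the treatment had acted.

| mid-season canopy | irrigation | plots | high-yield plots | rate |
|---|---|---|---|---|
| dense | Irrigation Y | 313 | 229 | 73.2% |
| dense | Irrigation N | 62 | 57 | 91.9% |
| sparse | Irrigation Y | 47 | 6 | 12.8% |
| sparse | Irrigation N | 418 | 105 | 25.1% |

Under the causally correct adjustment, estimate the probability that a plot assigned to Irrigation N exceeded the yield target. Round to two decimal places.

0.34

The stratified and pooled comparisons disagree (Irrigation N wins within each mid-season canopy; Irrigation Y wins overall), so the answer turns on the causal role of mid-season canopy.
Mid-season canopy is recorded after the irrigation and is itself shifted by it — it sits on the causal path from irrigation to outcome. Conditioning on a mediator would strip out part of the effect we want; the pooled comparison gives the total causal effect.
So P(outcome | do(Irrigation N)) is just the pooled rate for Irrigation N: 162/480 = 0.338.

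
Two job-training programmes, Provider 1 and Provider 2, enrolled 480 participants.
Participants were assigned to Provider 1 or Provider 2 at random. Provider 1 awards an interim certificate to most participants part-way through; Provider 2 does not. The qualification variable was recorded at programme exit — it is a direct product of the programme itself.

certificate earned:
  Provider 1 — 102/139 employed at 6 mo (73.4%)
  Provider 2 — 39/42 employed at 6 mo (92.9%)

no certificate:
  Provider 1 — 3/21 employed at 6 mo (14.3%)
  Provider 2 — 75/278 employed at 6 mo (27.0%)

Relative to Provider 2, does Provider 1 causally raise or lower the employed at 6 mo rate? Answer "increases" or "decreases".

The qualification attained during the programme-specific comparison favours Provider 2 throughout, but the pooled figures favour Provider 1. The question is whether to condition on qualification attained during the programme.
Because the programme influences qualification attained during the programme, qualification attained during the programme is a post-treatment mediator, not a confounder. Stratifying on it would bias the estimate; the causal effect is the crude pooled difference.
Pooled: Provider 1 65.6% vs Provider 2 35.6%; Provider 1 is higher overall.

increases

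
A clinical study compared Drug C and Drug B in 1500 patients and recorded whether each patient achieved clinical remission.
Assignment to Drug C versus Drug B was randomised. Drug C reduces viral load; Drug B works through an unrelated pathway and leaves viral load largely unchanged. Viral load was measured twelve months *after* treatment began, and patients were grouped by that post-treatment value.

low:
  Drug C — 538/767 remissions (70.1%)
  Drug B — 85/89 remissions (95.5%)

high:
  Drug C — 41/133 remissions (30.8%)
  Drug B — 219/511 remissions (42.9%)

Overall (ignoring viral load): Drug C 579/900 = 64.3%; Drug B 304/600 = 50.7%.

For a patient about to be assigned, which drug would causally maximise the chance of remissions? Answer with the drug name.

Drug C

Viral load is recorded after the drug and is itself shifted by it — it sits on the causal path from drug to outcome. Conditioning on a mediator would strip out part of the effect we want; the pooled comparison gives the total causal effect.
Pooled: Drug C 64.3% vs Drug B 50.7%; Drug C is higher overall.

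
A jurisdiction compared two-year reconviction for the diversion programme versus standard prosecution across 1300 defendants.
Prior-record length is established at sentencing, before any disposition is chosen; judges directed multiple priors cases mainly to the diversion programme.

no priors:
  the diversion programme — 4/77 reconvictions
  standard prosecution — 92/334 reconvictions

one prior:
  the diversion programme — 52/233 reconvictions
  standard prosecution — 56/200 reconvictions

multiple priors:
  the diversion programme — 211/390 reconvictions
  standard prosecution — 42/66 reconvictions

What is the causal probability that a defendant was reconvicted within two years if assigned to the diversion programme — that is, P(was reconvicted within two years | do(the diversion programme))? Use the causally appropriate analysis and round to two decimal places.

the diversion programme is lower inside every prior-record length stratum but standard prosecution is lower in aggregate. Whether to stratify depends on how prior-record length relates to the disposition.
Prior-record length satisfies the back-door criterion: it is not a descendant of the disposition, and it blocks the spurious path from disposition to outcome. Adjusting for it (i.e., using the within-prior-record length rates) gives the causal effect.
Standardising the diversion programme to the population prior-record length mix: 0.316·4/77 + 0.333·52/233 + 0.351·211/390 = 0.281.

0.28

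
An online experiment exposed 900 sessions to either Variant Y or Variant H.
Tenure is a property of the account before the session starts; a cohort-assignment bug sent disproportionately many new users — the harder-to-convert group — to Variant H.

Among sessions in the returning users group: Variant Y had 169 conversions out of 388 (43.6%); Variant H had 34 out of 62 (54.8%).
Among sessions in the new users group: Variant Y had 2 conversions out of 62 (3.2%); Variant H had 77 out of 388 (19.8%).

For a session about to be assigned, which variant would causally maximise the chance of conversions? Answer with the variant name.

Variant H

User tenure is set before the variant has any effect — it is not caused by the variant — and it independently drives the outcome. That makes it a confounder, so the causal comparison is within user tenure levels.
Within each level — returning users: 43.6% vs 54.8%; new users: 3.2% vs 19.8% — Variant H is higher every time.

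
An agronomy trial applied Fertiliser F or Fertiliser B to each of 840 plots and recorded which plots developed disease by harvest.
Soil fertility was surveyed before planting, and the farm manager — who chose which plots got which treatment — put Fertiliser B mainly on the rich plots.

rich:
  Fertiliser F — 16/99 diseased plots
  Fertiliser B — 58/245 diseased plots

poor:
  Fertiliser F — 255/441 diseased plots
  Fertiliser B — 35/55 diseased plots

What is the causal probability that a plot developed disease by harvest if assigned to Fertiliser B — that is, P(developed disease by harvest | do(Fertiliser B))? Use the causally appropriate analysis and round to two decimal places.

Since soil fertility is a pre-existing factor (not a product of the fertiliser) and it affects the outcome on its own, it is a confounder. The stratified rates, not the pooled rate, identify the causal effect.
Standardising Fertiliser B to the population soil fertility mix: 0.410·58/245 + 0.590·35/55 = 0.473.

0.47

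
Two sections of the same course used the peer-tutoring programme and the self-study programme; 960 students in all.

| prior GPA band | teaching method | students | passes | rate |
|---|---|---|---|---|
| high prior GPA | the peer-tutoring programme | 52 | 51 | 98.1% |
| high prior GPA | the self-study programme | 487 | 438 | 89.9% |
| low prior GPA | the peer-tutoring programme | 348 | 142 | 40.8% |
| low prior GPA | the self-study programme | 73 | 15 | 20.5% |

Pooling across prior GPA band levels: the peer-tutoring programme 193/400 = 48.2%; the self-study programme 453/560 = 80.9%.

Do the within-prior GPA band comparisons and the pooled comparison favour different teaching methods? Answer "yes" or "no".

Within each prior GPA band level (high prior GPA 98.1% vs 89.9%; low prior GPA 40.8% vs 20.5%), the peer-tutoring programme has the higher rate every time. Pooled: 48.2% vs 80.9% — the self-study programme has the higher rate overall. The two comparisons disagree.

yes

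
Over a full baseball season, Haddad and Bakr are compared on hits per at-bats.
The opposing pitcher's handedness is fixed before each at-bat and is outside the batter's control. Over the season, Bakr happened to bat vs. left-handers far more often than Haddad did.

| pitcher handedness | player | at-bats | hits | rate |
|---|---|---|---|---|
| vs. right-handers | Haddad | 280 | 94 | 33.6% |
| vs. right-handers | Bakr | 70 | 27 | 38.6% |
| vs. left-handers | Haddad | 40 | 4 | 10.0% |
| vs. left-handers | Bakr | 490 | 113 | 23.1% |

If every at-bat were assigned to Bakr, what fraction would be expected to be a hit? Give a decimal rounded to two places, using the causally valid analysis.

Pitcher handedness is set before the player has any effect — it is not caused by the player — and it independently drives the outcome. That makes it a confounder, so the causal comparison is within pitcher handedness levels.
Standardising Bakr to the population pitcher handedness mix: 0.398·27/70 + 0.602·113/490 = 0.292.

0.29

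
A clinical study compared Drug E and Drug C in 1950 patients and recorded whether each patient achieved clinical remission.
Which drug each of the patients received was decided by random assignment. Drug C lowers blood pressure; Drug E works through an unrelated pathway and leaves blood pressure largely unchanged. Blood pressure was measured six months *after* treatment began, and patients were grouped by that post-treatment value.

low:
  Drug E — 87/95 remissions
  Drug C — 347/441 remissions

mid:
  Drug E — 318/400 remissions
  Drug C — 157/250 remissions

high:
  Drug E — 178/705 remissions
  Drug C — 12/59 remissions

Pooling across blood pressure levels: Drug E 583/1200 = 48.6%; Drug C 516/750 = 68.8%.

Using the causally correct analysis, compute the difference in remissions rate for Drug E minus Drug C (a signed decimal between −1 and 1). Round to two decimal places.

-0.20

Blood pressure lies on the pathway drug → blood pressure → outcome, so adjusting for it blocks the indirect effect. For the total causal effect of drug, use the unadjusted pooled rates.
The causal difference is the pooled difference: 0.486 − 0.688 = -0.202.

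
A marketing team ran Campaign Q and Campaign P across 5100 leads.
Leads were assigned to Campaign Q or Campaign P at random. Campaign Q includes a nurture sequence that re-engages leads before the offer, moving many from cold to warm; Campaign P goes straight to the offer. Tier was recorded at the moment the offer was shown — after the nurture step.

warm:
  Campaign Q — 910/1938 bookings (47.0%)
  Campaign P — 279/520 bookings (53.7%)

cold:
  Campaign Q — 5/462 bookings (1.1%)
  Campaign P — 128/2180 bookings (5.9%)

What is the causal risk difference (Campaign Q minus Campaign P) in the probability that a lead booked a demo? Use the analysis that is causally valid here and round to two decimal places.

Within every engagement tier level Campaign P has the higher rate, yet pooled Campaign Q does — Simpson's reversal.
Engagement tier here is a post-treatment variable shaped by the campaign; conditioning on it would introduce bias rather than remove it. The overall comparison is the causal one.
The causal difference is the pooled difference: 0.381 − 0.151 = +0.231.

+0.23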